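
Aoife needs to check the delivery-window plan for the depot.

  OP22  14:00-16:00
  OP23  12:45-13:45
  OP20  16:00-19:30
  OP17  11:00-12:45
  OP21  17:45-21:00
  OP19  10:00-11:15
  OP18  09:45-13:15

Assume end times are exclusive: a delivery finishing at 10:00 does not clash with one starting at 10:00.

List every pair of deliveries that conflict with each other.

Sorted by start: OP18, OP19, OP17, OP23, OP22, OP20, OP21.
OP19 starts before OP18 ends → OP18 and OP19 overlap.
OP17 starts before OP18 ends → OP18 and OP17 overlap.
OP23 starts before OP18 ends → OP18 and OP23 overlap.
OP22 starts after OP18 ends — done with OP18.
OP17 starts before OP19 ends → OP19 and OP17 overlap.
OP23 starts after OP19 ends — done with OP19.
OP23 starts exactly when OP17 ends (back-to-back, no overlap) — done with OP17.
OP22 starts after OP23 ends — done with OP23.
OP20 starts exactly when OP22 ends (back-to-back, no overlap) — done with OP22.
OP21 starts before OP20 ends → OP20 and OP21 overlap.

OP17 & OP18, OP17 & OP19, OP18 & OP19, OP18 & OP23, OP20 & OP21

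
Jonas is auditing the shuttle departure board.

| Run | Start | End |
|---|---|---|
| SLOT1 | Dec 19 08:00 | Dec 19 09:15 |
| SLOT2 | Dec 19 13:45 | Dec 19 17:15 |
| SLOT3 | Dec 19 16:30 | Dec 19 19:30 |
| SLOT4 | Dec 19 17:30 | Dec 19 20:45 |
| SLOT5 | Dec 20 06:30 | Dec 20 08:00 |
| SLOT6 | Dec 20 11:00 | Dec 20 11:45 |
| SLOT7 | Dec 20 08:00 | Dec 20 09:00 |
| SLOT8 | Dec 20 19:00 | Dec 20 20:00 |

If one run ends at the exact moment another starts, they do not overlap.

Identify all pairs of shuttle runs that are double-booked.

Sorted by start: SLOT1, SLOT2, SLOT3, SLOT4, SLOT5, SLOT7, SLOT6, SLOT8.
SLOT2 starts after SLOT1 ends; SLOT1 is clear from here.
SLOT3 starts before SLOT2 ends → SLOT2 and SLOT3 overlap.
SLOT4 starts after SLOT2 ends; SLOT2 is clear from here.
SLOT4 starts before SLOT3 ends → SLOT3 and SLOT4 overlap.
SLOT5 starts after SLOT3 ends; SLOT3 is clear from here.
SLOT5 starts after SLOT4 ends; SLOT4 is clear from here.
SLOT7 starts exactly when SLOT5 ends (back-to-back, no overlap); SLOT5 is clear from here.
SLOT6 starts after SLOT7 ends; SLOT7 is clear from here.
SLOT8 starts after SLOT6 ends.

SLOT2 & SLOT3, SLOT3 & SLOT4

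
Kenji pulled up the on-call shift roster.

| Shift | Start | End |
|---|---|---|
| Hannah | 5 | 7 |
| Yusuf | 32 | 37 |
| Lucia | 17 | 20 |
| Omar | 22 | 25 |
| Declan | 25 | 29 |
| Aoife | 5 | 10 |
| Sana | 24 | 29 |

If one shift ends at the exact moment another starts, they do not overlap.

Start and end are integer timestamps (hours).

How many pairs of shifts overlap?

Sorted by start: Hannah, Aoife, Lucia, Omar, Sana, Declan, Yusuf.
Aoife starts before Hannah ends → Hannah and Aoife overlap.
Lucia starts after Hannah ends — done with Hannah.
Lucia starts after Aoife ends — done with Aoife.
Omar starts after Lucia ends — done with Lucia.
Sana starts before Omar ends → Omar and Sana overlap.
Declan starts exactly when Omar ends (back-to-back, no overlap) — done with Omar.
Declan starts before Sana ends → Sana and Declan overlap.
Yusuf starts after Sana ends.
Yusuf starts after Declan ends.
Overlapping pairs: Aoife & Hannah, Declan & Sana, Omar & Sana — 3 in total.

3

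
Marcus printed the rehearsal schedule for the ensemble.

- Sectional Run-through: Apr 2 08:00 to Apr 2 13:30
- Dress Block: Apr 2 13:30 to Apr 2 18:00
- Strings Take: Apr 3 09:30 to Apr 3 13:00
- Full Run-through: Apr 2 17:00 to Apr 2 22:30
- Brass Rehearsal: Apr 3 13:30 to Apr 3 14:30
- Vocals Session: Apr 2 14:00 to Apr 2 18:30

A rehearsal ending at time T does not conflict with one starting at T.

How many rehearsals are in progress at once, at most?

3

Walk through starts and ends in time order (an end at T is processed before a start at T):
Apr 2 08:00 start Sectional Run-through → 1
Apr 2 13:30 end Sectional Run-through → 0
Apr 2 13:30 start Dress Block → 1
Apr 2 14:00 start Vocals Session → 2
Apr 2 17:00 start Full Run-through → 3
Apr 2 18:00 end Dress Block → 2
Apr 2 18:30 end Vocals Session → 1
Apr 2 22:30 end Full Run-through → 0
Apr 3 09:30 start Strings Take → 1
Apr 3 13:00 end Strings Take → 0
Apr 3 13:30 start Brass Rehearsal → 1
Apr 3 14:30 end Brass Rehearsal → 0
Peak is 3, at Apr 2 17:00 (Dress Block, Full Run-through, Vocals Session).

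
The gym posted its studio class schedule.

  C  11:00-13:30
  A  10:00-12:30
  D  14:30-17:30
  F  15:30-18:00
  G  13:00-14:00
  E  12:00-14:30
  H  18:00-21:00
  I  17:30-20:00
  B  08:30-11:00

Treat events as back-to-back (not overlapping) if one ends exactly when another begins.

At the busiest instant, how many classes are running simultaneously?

Sort all start/end points and keep a running count:
08:30 start B → 1
10:00 start A → 2
11:00 end B → 1
11:00 start C → 2
12:00 start E → 3
12:30 end A → 2
13:00 start G → 3
13:30 end C → 2
14:00 end G → 1
14:30 end E → 0
14:30 start D → 1
15:30 start F → 2
17:30 end D → 1
17:30 start I → 2
18:00 end F → 1
18:00 start H → 2
20:00 end I → 1
21:00 end H → 0
Peak is 3, at 12:00 (A, C, E).

3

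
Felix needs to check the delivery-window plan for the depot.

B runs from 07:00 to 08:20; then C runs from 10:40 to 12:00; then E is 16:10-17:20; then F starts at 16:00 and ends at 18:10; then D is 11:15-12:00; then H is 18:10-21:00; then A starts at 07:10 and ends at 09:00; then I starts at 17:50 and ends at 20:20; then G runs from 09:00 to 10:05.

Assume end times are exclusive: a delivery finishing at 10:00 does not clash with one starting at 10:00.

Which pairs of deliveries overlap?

A & B, C & D, E & F, F & I, H & I

Sorted by start: B, A, G, C, D, F, E, I, H.
A starts before B ends → B and A overlap.
G starts after B ends; B is clear from here.
G starts exactly when A ends (back-to-back, no overlap); A is clear from here.
C starts after G ends; G is clear from here.
D starts before C ends → C and D overlap.
F starts after C ends; C is clear from here.
F starts after D ends; D is clear from here.
E starts before F ends → F and E overlap.
I starts before F ends → F and I overlap.
H starts exactly when F ends (back-to-back, no overlap).
I starts after E ends; E is clear from here.
H starts before I ends → I and H overlap.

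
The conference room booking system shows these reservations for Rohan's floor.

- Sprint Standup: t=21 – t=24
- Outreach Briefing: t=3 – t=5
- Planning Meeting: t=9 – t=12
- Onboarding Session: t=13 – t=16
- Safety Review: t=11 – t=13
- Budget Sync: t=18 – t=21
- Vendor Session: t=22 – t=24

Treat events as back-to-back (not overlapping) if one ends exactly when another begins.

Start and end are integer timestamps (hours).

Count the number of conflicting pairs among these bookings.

Sorted by start: Outreach Briefing, Planning Meeting, Safety Review, Onboarding Session, Budget Sync, Sprint Standup, Vendor Session.
Planning Meeting starts after Outreach Briefing ends — done with Outreach Briefing.
Safety Review starts before Planning Meeting ends → Planning Meeting and Safety Review overlap.
Onboarding Session starts after Planning Meeting ends — done with Planning Meeting.
Onboarding Session starts exactly when Safety Review ends (back-to-back, no overlap) — done with Safety Review.
Budget Sync starts after Onboarding Session ends — done with Onboarding Session.
Sprint Standup starts exactly when Budget Sync ends (back-to-back, no overlap) — done with Budget Sync.
Vendor Session starts before Sprint Standup ends → Sprint Standup and Vendor Session overlap.
Overlapping pairs: Planning Meeting & Safety Review, Sprint Standup & Vendor Session — 2 in total.

2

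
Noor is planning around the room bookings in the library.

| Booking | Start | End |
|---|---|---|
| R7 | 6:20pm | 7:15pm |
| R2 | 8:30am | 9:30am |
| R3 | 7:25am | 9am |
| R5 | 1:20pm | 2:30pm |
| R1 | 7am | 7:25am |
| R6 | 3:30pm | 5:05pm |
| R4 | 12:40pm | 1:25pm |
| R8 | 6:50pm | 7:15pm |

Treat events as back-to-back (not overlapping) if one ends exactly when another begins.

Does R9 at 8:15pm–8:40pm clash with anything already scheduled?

No — it doesn't clash with anything

R1: ends 7:25am at or before R9 starts 8:15pm → clear.
R3: ends 9am at or before R9 starts 8:15pm → clear.
R2: ends 9:30am at or before R9 starts 8:15pm → clear.
R4: ends 1:25pm at or before R9 starts 8:15pm → clear.
R5: ends 2:30pm at or before R9 starts 8:15pm → clear.
R6: ends 5:05pm at or before R9 starts 8:15pm → clear.
R7: ends 7:15pm at or before R9 starts 8:15pm → clear.
R8: ends 7:15pm at or before R9 starts 8:15pm → clear.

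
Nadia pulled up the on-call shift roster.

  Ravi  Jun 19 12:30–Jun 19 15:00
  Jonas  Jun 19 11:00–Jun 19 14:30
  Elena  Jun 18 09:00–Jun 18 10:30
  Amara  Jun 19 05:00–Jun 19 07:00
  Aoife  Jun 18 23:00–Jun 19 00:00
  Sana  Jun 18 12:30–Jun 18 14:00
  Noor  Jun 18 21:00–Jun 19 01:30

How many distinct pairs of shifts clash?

Check each pair: they overlap iff neither finishes before the other starts.
Sorted by start: Elena, Sana, Noor, Aoife, Amara, Jonas, Ravi.
Sana starts after Elena ends, so nothing later overlaps Elena either.
Noor starts after Sana ends, so nothing later overlaps Sana either.
Aoife starts before Noor ends → Noor and Aoife overlap.
Amara starts after Noor ends, so nothing later overlaps Noor either.
Amara starts after Aoife ends, so nothing later overlaps Aoife either.
Jonas starts after Amara ends, so nothing later overlaps Amara either.
Ravi starts before Jonas ends → Jonas and Ravi overlap.
Overlapping pairs: Aoife & Noor, Jonas & Ravi — 2 in total.

2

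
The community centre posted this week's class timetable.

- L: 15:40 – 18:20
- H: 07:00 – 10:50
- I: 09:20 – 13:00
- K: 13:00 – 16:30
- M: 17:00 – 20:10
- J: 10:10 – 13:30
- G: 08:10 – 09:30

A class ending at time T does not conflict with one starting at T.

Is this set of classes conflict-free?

No

Sorted by start: H, G, I, J, K, L, M.
G starts before H ends → H and G overlap.
That's a conflict, so the schedule is not conflict-free.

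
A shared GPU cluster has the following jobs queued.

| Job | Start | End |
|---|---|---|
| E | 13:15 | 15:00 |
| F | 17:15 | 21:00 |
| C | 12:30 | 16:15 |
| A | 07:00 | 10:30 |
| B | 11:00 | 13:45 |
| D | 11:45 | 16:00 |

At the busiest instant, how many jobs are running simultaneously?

4

Walk through starts and ends in time order (an end at T is processed before a start at T):
07:00 start A → 1
10:30 end A → 0
11:00 start B → 1
11:45 start D → 2
12:30 start C → 3
13:15 start E → 4
13:45 end B → 3
15:00 end E → 2
16:00 end D → 1
16:15 end C → 0
17:15 start F → 1
21:00 end F → 0
Peak is 4, at 13:15 (B, C, D, E).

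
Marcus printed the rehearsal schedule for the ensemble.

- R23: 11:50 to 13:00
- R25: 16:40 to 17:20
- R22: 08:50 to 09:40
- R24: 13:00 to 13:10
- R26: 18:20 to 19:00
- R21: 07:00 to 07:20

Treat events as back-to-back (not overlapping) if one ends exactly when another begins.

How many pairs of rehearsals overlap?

0

Two intervals overlap when each starts before the other ends.
Sorted by start: R21, R22, R23, R24, R25, R26.
R22 starts after R21 ends, so nothing later overlaps R21 either.
R23 starts after R22 ends, so nothing later overlaps R22 either.
R24 starts exactly when R23 ends (back-to-back, no overlap), so nothing later overlaps R23 either.
R25 starts after R24 ends, so nothing later overlaps R24 either.
R26 starts after R25 ends.
No pair overlaps.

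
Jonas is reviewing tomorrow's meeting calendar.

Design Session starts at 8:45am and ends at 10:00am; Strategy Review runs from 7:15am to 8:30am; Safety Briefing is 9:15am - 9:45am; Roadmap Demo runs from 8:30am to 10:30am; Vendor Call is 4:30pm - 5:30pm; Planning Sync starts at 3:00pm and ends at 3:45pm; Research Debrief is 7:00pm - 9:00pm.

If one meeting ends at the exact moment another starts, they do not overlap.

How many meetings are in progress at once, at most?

Walk through starts and ends in time order (an end at T is processed before a start at T):
7:15am start Strategy Review → 1
8:30am end Strategy Review → 0
8:30am start Roadmap Demo → 1
8:45am start Design Session → 2
9:15am start Safety Briefing → 3
9:45am end Safety Briefing → 2
10:00am end Design Session → 1
10:30am end Roadmap Demo → 0
3:00pm start Planning Sync → 1
3:45pm end Planning Sync → 0
4:30pm start Vendor Call → 1
5:30pm end Vendor Call → 0
7:00pm start Research Debrief → 1
9:00pm end Research Debrief → 0
Peak is 3, at 9:15am (Design Session, Roadmap Demo, Safety Briefing).

3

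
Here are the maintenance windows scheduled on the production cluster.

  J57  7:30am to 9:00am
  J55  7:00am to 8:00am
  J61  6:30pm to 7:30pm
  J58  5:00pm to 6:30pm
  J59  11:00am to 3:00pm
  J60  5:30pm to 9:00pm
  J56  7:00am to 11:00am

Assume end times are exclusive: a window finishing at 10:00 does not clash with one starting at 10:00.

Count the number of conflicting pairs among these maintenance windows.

Sorted by start: J55, J56, J57, J59, J58, J60, J61.
J56 starts before J55 ends → J55 and J56 overlap.
J57 starts before J55 ends → J55 and J57 overlap.
J59 starts after J55 ends, so J55 has no further overlaps.
J57 starts before J56 ends → J56 and J57 overlap.
J59 starts exactly when J56 ends (back-to-back, no overlap), so J56 has no further overlaps.
J59 starts after J57 ends, so J57 has no further overlaps.
J58 starts after J59 ends, so J59 has no further overlaps.
J60 starts before J58 ends → J58 and J60 overlap.
J61 starts exactly when J58 ends (back-to-back, no overlap).
J61 starts before J60 ends → J60 and J61 overlap.
Overlapping pairs: J55 & J56, J55 & J57, J56 & J57, J58 & J60, J60 & J61 — 5 in total.

5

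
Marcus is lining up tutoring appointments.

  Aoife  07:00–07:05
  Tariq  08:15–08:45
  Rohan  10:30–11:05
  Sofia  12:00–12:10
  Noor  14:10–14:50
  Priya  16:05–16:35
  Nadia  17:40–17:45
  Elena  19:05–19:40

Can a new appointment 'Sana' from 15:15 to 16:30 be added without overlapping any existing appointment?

Aoife: ends 07:05 at or before Sana starts 15:15 → clear.
Tariq: ends 08:45 at or before Sana starts 15:15 → clear.
Rohan: ends 11:05 at or before Sana starts 15:15 → clear.
Sofia: ends 12:10 at or before Sana starts 15:15 → clear.
Noor: ends 14:50 at or before Sana starts 15:15 → clear.
Priya: starts 16:05 before Sana ends 16:30, and ends 16:35 after Sana starts 15:15 → overlap.
Nadia: starts 17:40 at or after Sana ends 16:30 → clear.
Elena: starts 19:05 at or after Sana ends 16:30 → clear.
Sana overlaps Priya.

No — it overlaps Priya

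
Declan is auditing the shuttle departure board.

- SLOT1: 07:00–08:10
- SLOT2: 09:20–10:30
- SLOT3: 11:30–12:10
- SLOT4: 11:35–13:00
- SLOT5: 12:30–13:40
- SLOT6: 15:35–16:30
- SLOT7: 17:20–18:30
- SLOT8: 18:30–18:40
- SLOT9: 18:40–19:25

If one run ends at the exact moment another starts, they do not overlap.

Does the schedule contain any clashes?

Check each pair: they overlap iff neither finishes before the other starts.
Sorted by start: SLOT1, SLOT2, SLOT3, SLOT4, SLOT5, SLOT6, SLOT7, SLOT8, SLOT9.
SLOT2 starts after SLOT1 ends; SLOT1 is clear from here.
SLOT3 starts after SLOT2 ends; SLOT2 is clear from here.
SLOT4 starts before SLOT3 ends → SLOT3 and SLOT4 overlap.
That's a conflict, so the schedule is not conflict-free.

Yes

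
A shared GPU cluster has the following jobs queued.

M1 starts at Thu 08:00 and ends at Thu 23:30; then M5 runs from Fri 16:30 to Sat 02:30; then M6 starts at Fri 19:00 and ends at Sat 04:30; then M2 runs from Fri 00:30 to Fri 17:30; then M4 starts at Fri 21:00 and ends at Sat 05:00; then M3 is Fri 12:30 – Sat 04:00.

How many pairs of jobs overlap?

Sorted by start: M1, M2, M3, M5, M6, M4.
M2 starts after M1 ends; M1 is clear from here.
M3 starts before M2 ends → M2 and M3 overlap.
M5 starts before M2 ends → M2 and M5 overlap.
M6 starts after M2 ends; M2 is clear from here.
M5 starts before M3 ends → M3 and M5 overlap.
M6 starts before M3 ends → M3 and M6 overlap.
M4 starts before M3 ends → M3 and M4 overlap.
M6 starts before M5 ends → M5 and M6 overlap.
M4 starts before M5 ends → M5 and M4 overlap.
M4 starts before M6 ends → M6 and M4 overlap.
Overlapping pairs: M2 & M3, M2 & M5, M3 & M4, M3 & M5, M3 & M6, M4 & M5, M4 & M6, M5 & M6 — 8 in total.

8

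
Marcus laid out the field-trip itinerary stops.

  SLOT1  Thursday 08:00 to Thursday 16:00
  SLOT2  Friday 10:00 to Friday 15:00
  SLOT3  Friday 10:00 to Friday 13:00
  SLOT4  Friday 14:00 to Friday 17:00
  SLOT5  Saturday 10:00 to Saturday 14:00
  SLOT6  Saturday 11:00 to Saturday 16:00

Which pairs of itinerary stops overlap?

Two intervals overlap when each starts before the other ends.
Sorted by start: SLOT1, SLOT2, SLOT3, SLOT4, SLOT5, SLOT6.
SLOT2 starts after SLOT1 ends, so SLOT1 has no further overlaps.
SLOT3 starts before SLOT2 ends → SLOT2 and SLOT3 overlap.
SLOT4 starts before SLOT2 ends → SLOT2 and SLOT4 overlap.
SLOT5 starts after SLOT2 ends, so SLOT2 has no further overlaps.
SLOT4 starts after SLOT3 ends, so SLOT3 has no further overlaps.
SLOT5 starts after SLOT4 ends, so SLOT4 has no further overlaps.
SLOT6 starts before SLOT5 ends → SLOT5 and SLOT6 overlap.

SLOT2 & SLOT3, SLOT2 & SLOT4, SLOT5 & SLOT6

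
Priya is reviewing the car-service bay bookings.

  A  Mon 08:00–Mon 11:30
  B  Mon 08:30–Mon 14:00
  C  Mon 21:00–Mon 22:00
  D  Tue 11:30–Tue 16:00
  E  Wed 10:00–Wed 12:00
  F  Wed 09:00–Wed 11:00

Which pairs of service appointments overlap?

A & B, E & F

Sorted by start: A, B, C, D, F, E.
B starts before A ends → A and B overlap.
C starts after A ends; A is clear from here.
C starts after B ends; B is clear from here.
D starts after C ends; C is clear from here.
F starts after D ends; D is clear from here.
E starts before F ends → F and E overlap.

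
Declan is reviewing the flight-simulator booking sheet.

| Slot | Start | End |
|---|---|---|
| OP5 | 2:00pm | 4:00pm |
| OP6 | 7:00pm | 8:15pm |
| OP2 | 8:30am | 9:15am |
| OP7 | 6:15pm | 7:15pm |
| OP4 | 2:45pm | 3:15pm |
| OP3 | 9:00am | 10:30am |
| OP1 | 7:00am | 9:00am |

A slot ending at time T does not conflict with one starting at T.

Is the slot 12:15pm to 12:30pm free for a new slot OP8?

OP1: ends 9:00am at or before OP8 starts 12:15pm → clear.
OP2: ends 9:15am at or before OP8 starts 12:15pm → clear.
OP3: ends 10:30am at or before OP8 starts 12:15pm → clear.
OP5: starts 2:00pm at or after OP8 ends 12:30pm → clear.
OP4: starts 2:45pm at or after OP8 ends 12:30pm → clear.
OP7: starts 6:15pm at or after OP8 ends 12:30pm → clear.
OP6: starts 7:00pm at or after OP8 ends 12:30pm → clear.

Yes — the slot is free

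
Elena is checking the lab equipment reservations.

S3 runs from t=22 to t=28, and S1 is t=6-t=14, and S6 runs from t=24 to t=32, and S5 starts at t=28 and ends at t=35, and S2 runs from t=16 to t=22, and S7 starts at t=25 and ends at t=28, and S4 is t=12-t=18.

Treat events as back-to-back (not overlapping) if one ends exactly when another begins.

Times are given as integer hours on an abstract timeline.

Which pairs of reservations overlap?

Two intervals overlap when each starts before the other ends.
Sorted by start: S1, S4, S2, S3, S6, S7, S5.
S4 starts before S1 ends → S1 and S4 overlap.
S2 starts after S1 ends — done with S1.
S2 starts before S4 ends → S4 and S2 overlap.
S3 starts after S4 ends — done with S4.
S3 starts exactly when S2 ends (back-to-back, no overlap) — done with S2.
S6 starts before S3 ends → S3 and S6 overlap.
S7 starts before S3 ends → S3 and S7 overlap.
S5 starts exactly when S3 ends (back-to-back, no overlap).
S7 starts before S6 ends → S6 and S7 overlap.
S5 starts before S6 ends → S6 and S5 overlap.
S5 starts exactly when S7 ends (back-to-back, no overlap).

S1 & S4, S2 & S4, S3 & S6, S3 & S7, S5 & S6, S6 & S7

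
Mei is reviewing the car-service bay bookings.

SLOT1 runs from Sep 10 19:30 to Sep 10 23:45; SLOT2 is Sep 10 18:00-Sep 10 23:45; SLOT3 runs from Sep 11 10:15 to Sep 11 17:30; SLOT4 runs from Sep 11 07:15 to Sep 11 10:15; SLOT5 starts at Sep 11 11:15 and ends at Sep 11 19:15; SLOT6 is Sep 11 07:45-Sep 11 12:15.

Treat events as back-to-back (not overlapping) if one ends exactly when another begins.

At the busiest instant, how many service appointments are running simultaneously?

Sweep the timeline, counting +1 at each start and −1 at each end (ends before starts at a tie):
Sep 10 18:00 start SLOT2 → 1
Sep 10 19:30 start SLOT1 → 2
Sep 10 23:45 end SLOT1 → 1
Sep 10 23:45 end SLOT2 → 0
Sep 11 07:15 start SLOT4 → 1
Sep 11 07:45 start SLOT6 → 2
Sep 11 10:15 end SLOT4 → 1
Sep 11 10:15 start SLOT3 → 2
Sep 11 11:15 start SLOT5 → 3
Sep 11 12:15 end SLOT6 → 2
Sep 11 17:30 end SLOT3 → 1
Sep 11 19:15 end SLOT5 → 0
Peak is 3, at Sep 11 11:15 (SLOT3, SLOT5, SLOT6).

3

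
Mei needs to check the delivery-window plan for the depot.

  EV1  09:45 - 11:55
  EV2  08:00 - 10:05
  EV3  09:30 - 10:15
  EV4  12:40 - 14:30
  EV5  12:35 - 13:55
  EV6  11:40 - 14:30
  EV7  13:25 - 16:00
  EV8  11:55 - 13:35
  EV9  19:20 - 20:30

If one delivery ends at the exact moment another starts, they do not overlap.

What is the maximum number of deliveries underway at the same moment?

Sort all start/end points and keep a running count:
08:00 start EV2 → 1
09:30 start EV3 → 2
09:45 start EV1 → 3
10:05 end EV2 → 2
10:15 end EV3 → 1
11:40 start EV6 → 2
11:55 end EV1 → 1
11:55 start EV8 → 2
12:35 start EV5 → 3
12:40 start EV4 → 4
13:25 start EV7 → 5
13:35 end EV8 → 4
13:55 end EV5 → 3
14:30 end EV4 → 2
14:30 end EV6 → 1
16:00 end EV7 → 0
19:20 start EV9 → 1
20:30 end EV9 → 0
Peak is 5, at 13:25 (EV4, EV5, EV6, EV7, EV8).

5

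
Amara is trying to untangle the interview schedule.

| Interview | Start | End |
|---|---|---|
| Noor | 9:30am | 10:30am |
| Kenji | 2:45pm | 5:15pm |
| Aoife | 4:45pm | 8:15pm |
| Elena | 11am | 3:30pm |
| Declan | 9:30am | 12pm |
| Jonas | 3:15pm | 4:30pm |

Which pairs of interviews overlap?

Sorted by start: Noor, Declan, Elena, Kenji, Jonas, Aoife.
Declan starts before Noor ends → Noor and Declan overlap.
Elena starts after Noor ends — done with Noor.
Elena starts before Declan ends → Declan and Elena overlap.
Kenji starts after Declan ends — done with Declan.
Kenji starts before Elena ends → Elena and Kenji overlap.
Jonas starts before Elena ends → Elena and Jonas overlap.
Aoife starts after Elena ends.
Jonas starts before Kenji ends → Kenji and Jonas overlap.
Aoife starts before Kenji ends → Kenji and Aoife overlap.
Aoife starts after Jonas ends.

Aoife & Kenji, Declan & Elena, Declan & Noor, Elena & Jonas, Elena & Kenji, Jonas & Kenji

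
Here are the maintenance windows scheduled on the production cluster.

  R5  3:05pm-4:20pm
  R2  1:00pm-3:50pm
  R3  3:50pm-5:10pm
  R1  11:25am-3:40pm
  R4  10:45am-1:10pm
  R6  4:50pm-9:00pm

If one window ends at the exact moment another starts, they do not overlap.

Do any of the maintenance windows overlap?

Yes

Sorted by start: R4, R1, R2, R5, R3, R6.
R1 starts before R4 ends → R4 and R1 overlap.
That's a conflict, so the schedule is not conflict-free.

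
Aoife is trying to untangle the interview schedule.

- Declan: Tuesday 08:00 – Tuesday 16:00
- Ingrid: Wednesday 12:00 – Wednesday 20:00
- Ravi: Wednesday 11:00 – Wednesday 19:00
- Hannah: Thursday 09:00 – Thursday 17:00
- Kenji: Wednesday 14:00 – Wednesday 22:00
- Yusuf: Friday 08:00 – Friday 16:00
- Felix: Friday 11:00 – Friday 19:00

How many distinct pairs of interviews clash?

4

Check each pair: they overlap iff neither finishes before the other starts.
Sorted by start: Declan, Ravi, Ingrid, Kenji, Hannah, Yusuf, Felix.
Ravi starts after Declan ends, so Declan has no further overlaps.
Ingrid starts before Ravi ends → Ravi and Ingrid overlap.
Kenji starts before Ravi ends → Ravi and Kenji overlap.
Hannah starts after Ravi ends, so Ravi has no further overlaps.
Kenji starts before Ingrid ends → Ingrid and Kenji overlap.
Hannah starts after Ingrid ends, so Ingrid has no further overlaps.
Hannah starts after Kenji ends, so Kenji has no further overlaps.
Yusuf starts after Hannah ends, so Hannah has no further overlaps.
Felix starts before Yusuf ends → Yusuf and Felix overlap.
Overlapping pairs: Felix & Yusuf, Ingrid & Kenji, Ingrid & Ravi, Kenji & Ravi — 4 in total.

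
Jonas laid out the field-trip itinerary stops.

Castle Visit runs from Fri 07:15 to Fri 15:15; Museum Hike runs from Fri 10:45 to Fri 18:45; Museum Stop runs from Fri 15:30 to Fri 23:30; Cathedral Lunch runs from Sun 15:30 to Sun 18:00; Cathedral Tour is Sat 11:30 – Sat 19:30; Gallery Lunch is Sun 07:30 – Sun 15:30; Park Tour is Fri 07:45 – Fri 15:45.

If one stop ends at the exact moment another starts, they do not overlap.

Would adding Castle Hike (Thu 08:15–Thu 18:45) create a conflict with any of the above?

No — it doesn't clash with anything

Castle Visit: starts Fri 07:15 at or after Castle Hike ends Thu 18:45 → clear.
Park Tour: starts Fri 07:45 at or after Castle Hike ends Thu 18:45 → clear.
Museum Hike: starts Fri 10:45 at or after Castle Hike ends Thu 18:45 → clear.
Museum Stop: starts Fri 15:30 at or after Castle Hike ends Thu 18:45 → clear.
Cathedral Tour: starts Sat 11:30 at or after Castle Hike ends Thu 18:45 → clear.
Gallery Lunch: starts Sun 07:30 at or after Castle Hike ends Thu 18:45 → clear.
Cathedral Lunch: starts Sun 15:30 at or after Castle Hike ends Thu 18:45 → clear.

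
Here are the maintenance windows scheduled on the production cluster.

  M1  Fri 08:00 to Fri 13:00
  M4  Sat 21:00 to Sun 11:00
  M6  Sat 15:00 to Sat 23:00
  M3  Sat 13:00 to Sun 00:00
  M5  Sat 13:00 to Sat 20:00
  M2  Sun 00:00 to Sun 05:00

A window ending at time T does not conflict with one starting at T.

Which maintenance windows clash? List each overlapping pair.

M2 & M4, M3 & M4, M3 & M5, M3 & M6, M4 & M6, M5 & M6

Two intervals overlap when each starts before the other ends.
Sorted by start: M1, M3, M5, M6, M4, M2.
M3 starts after M1 ends — done with M1.
M5 starts before M3 ends → M3 and M5 overlap.
M6 starts before M3 ends → M3 and M6 overlap.
M4 starts before M3 ends → M3 and M4 overlap.
M2 starts exactly when M3 ends (back-to-back, no overlap).
M6 starts before M5 ends → M5 and M6 overlap.
M4 starts after M5 ends — done with M5.
M4 starts before M6 ends → M6 and M4 overlap.
M2 starts after M6 ends.
M2 starts before M4 ends → M4 and M2 overlap.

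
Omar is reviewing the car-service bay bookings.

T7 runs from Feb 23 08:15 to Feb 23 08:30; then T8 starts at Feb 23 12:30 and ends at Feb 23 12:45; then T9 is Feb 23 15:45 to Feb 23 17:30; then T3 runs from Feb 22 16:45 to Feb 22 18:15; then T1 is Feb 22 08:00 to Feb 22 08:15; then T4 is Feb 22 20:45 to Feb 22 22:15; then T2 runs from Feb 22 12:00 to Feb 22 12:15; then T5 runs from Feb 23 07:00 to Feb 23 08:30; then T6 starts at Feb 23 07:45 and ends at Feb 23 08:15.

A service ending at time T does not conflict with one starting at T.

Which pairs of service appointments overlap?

Check each pair: they overlap iff neither finishes before the other starts.
Sorted by start: T1, T2, T3, T4, T5, T6, T7, T8, T9.
T2 starts after T1 ends, so T1 has no further overlaps.
T3 starts after T2 ends, so T2 has no further overlaps.
T4 starts after T3 ends, so T3 has no further overlaps.
T5 starts after T4 ends, so T4 has no further overlaps.
T6 starts before T5 ends → T5 and T6 overlap.
T7 starts before T5 ends → T5 and T7 overlap.
T8 starts after T5 ends, so T5 has no further overlaps.
T7 starts exactly when T6 ends (back-to-back, no overlap), so T6 has no further overlaps.
T8 starts after T7 ends, so T7 has no further overlaps.
T9 starts after T8 ends.

T5 & T6, T5 & T7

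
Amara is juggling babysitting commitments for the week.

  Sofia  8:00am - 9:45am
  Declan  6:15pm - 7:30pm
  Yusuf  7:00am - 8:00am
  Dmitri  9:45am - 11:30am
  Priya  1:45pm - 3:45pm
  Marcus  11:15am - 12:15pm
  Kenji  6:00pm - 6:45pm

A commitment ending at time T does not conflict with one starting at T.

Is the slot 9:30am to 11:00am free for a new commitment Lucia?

No — it overlaps Dmitri, Sofia

Yusuf: ends 8:00am at or before Lucia starts 9:30am → clear.
Sofia: starts 8:00am before Lucia ends 11:00am, and ends 9:45am after Lucia starts 9:30am → overlap.
Dmitri: starts 9:45am before Lucia ends 11:00am, and ends 11:30am after Lucia starts 9:30am → overlap.
Marcus: starts 11:15am at or after Lucia ends 11:00am → clear.
Priya: starts 1:45pm at or after Lucia ends 11:00am → clear.
Kenji: starts 6:00pm at or after Lucia ends 11:00am → clear.
Declan: starts 6:15pm at or after Lucia ends 11:00am → clear.
Lucia overlaps Sofia, Dmitri.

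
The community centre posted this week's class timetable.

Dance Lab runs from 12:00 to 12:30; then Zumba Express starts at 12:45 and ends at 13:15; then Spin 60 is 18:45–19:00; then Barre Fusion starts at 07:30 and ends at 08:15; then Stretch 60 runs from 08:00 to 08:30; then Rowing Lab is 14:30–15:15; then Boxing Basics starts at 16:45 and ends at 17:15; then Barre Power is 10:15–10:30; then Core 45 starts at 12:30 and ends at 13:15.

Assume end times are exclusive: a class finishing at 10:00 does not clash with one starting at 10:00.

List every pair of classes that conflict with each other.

Two intervals overlap when each starts before the other ends.
Sorted by start: Barre Fusion, Stretch 60, Barre Power, Dance Lab, Core 45, Zumba Express, Rowing Lab, Boxing Basics, Spin 60.
Stretch 60 starts before Barre Fusion ends → Barre Fusion and Stretch 60 overlap.
Barre Power starts after Barre Fusion ends, so nothing later overlaps Barre Fusion either.
Barre Power starts after Stretch 60 ends, so nothing later overlaps Stretch 60 either.
Dance Lab starts after Barre Power ends, so nothing later overlaps Barre Power either.
Core 45 starts exactly when Dance Lab ends (back-to-back, no overlap), so nothing later overlaps Dance Lab either.
Zumba Express starts before Core 45 ends → Core 45 and Zumba Express overlap.
Rowing Lab starts after Core 45 ends, so nothing later overlaps Core 45 either.
Rowing Lab starts after Zumba Express ends, so nothing later overlaps Zumba Express either.
Boxing Basics starts after Rowing Lab ends, so nothing later overlaps Rowing Lab either.
Spin 60 starts after Boxing Basics ends.

Barre Fusion & Stretch 60, Core 45 & Zumba Express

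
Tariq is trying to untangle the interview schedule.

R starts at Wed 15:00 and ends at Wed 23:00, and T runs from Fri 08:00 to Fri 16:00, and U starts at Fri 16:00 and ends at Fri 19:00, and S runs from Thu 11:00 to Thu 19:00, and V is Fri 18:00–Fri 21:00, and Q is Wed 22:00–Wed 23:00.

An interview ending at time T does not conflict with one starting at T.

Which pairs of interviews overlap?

Sorted by start: R, Q, S, T, U, V.
Q starts before R ends → R and Q overlap.
S starts after R ends, so R has no further overlaps.
S starts after Q ends, so Q has no further overlaps.
T starts after S ends, so S has no further overlaps.
U starts exactly when T ends (back-to-back, no overlap), so T has no further overlaps.
V starts before U ends → U and V overlap.

Q & R, U & V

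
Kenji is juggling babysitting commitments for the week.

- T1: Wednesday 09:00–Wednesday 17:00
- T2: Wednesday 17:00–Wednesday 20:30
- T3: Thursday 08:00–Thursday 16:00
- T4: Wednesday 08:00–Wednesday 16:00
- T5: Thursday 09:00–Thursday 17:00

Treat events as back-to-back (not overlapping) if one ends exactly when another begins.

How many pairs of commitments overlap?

2

Sorted by start: T4, T1, T2, T3, T5.
T1 starts before T4 ends → T4 and T1 overlap.
T2 starts after T4 ends — done with T4.
T2 starts exactly when T1 ends (back-to-back, no overlap) — done with T1.
T3 starts after T2 ends — done with T2.
T5 starts before T3 ends → T3 and T5 overlap.
Overlapping pairs: T1 & T4, T3 & T5 — 2 in total.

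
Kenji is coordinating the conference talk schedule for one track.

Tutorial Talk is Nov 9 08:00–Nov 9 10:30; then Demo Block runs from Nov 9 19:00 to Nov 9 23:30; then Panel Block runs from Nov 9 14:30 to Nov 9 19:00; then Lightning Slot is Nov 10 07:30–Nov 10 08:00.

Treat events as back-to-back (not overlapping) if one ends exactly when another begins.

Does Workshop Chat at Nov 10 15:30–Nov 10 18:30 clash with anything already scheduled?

Tutorial Talk: ends Nov 9 10:30 at or before Workshop Chat starts Nov 10 15:30 → clear.
Panel Block: ends Nov 9 19:00 at or before Workshop Chat starts Nov 10 15:30 → clear.
Demo Block: ends Nov 9 23:30 at or before Workshop Chat starts Nov 10 15:30 → clear.
Lightning Slot: ends Nov 10 08:00 at or before Workshop Chat starts Nov 10 15:30 → clear.

No — it doesn't clash with anything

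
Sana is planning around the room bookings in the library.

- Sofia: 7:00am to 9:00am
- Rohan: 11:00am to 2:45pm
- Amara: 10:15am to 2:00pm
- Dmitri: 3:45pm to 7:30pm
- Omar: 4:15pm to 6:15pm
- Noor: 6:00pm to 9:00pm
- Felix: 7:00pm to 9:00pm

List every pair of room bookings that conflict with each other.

Check each pair: they overlap iff neither finishes before the other starts.
Sorted by start: Sofia, Amara, Rohan, Dmitri, Omar, Noor, Felix.
Amara starts after Sofia ends, so Sofia has no further overlaps.
Rohan starts before Amara ends → Amara and Rohan overlap.
Dmitri starts after Amara ends, so Amara has no further overlaps.
Dmitri starts after Rohan ends, so Rohan has no further overlaps.
Omar starts before Dmitri ends → Dmitri and Omar overlap.
Noor starts before Dmitri ends → Dmitri and Noor overlap.
Felix starts before Dmitri ends → Dmitri and Felix overlap.
Noor starts before Omar ends → Omar and Noor overlap.
Felix starts after Omar ends.
Felix starts before Noor ends → Noor and Felix overlap.

Amara & Rohan, Dmitri & Felix, Dmitri & Noor, Dmitri & Omar, Felix & Noor, Noor & Omar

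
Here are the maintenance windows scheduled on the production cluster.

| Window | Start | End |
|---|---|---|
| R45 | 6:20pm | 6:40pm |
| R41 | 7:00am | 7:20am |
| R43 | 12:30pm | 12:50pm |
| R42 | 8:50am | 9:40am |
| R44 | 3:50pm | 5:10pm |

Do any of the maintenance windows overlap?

No

Sorted by start: R41, R42, R43, R44, R45.
R42 starts after R41 ends — done with R41.
R43 starts after R42 ends — done with R42.
R44 starts after R43 ends — done with R43.
R45 starts after R44 ends.
Every pair is clear; the schedule has no overlaps.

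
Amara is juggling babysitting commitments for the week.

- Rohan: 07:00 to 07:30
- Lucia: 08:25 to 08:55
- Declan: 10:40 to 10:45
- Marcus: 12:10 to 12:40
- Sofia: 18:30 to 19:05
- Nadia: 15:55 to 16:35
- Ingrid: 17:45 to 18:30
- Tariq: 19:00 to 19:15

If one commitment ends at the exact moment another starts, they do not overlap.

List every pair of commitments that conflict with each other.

Sofia & Tariq

Sorted by start: Rohan, Lucia, Declan, Marcus, Nadia, Ingrid, Sofia, Tariq.
Lucia starts after Rohan ends; Rohan is clear from here.
Declan starts after Lucia ends; Lucia is clear from here.
Marcus starts after Declan ends; Declan is clear from here.
Nadia starts after Marcus ends; Marcus is clear from here.
Ingrid starts after Nadia ends; Nadia is clear from here.
Sofia starts exactly when Ingrid ends (back-to-back, no overlap); Ingrid is clear from here.
Tariq starts before Sofia ends → Sofia and Tariq overlap.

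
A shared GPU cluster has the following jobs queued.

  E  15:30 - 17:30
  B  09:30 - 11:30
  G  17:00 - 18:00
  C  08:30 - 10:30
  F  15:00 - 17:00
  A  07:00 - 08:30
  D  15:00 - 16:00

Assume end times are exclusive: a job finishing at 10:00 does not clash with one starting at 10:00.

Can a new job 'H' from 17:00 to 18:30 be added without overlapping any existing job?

A: ends 08:30 at or before H starts 17:00 → clear.
C: ends 10:30 at or before H starts 17:00 → clear.
B: ends 11:30 at or before H starts 17:00 → clear.
D: ends 16:00 at or before H starts 17:00 → clear.
F: ends 17:00 at or before H starts 17:00 → clear.
E: starts 15:30 before H ends 18:30, and ends 17:30 after H starts 17:00 → overlap.
G: starts 17:00 before H ends 18:30, and ends 18:00 after H starts 17:00 → overlap.
H overlaps E, G.

No — it overlaps E, G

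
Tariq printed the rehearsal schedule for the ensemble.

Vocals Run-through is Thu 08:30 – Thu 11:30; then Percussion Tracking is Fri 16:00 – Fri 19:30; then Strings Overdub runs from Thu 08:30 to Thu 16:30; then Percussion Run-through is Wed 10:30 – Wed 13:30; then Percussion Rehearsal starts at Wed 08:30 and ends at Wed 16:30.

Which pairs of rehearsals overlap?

Percussion Rehearsal & Percussion Run-through, Strings Overdub & Vocals Run-through

Two intervals overlap when each starts before the other ends.
Sorted by start: Percussion Rehearsal, Percussion Run-through, Vocals Run-through, Strings Overdub, Percussion Tracking.
Percussion Run-through starts before Percussion Rehearsal ends → Percussion Rehearsal and Percussion Run-through overlap.
Vocals Run-through starts after Percussion Rehearsal ends — done with Percussion Rehearsal.
Vocals Run-through starts after Percussion Run-through ends — done with Percussion Run-through.
Strings Overdub starts before Vocals Run-through ends → Vocals Run-through and Strings Overdub overlap.
Percussion Tracking starts after Vocals Run-through ends.
Percussion Tracking starts after Strings Overdub ends.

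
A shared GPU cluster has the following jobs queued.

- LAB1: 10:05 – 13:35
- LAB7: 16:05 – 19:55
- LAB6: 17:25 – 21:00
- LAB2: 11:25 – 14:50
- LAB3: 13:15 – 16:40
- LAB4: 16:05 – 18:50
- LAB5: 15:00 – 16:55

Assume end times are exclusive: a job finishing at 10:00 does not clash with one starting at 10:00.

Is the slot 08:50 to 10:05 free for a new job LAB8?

LAB1: starts 10:05 at or after LAB8 ends 10:05 → clear.
LAB2: starts 11:25 at or after LAB8 ends 10:05 → clear.
LAB3: starts 13:15 at or after LAB8 ends 10:05 → clear.
LAB5: starts 15:00 at or after LAB8 ends 10:05 → clear.
LAB4: starts 16:05 at or after LAB8 ends 10:05 → clear.
LAB7: starts 16:05 at or after LAB8 ends 10:05 → clear.
LAB6: starts 17:25 at or after LAB8 ends 10:05 → clear.

Yes — the slot is free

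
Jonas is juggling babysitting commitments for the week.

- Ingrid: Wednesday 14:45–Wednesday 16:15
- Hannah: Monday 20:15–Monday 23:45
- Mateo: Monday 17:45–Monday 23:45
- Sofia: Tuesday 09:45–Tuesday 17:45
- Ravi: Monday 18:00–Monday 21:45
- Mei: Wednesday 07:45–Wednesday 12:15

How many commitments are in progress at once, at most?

3

Walk through starts and ends in time order (an end at T is processed before a start at T):
Monday 17:45 start Mateo → 1
Monday 18:00 start Ravi → 2
Monday 20:15 start Hannah → 3
Monday 21:45 end Ravi → 2
Monday 23:45 end Hannah → 1
Monday 23:45 end Mateo → 0
Tuesday 09:45 start Sofia → 1
Tuesday 17:45 end Sofia → 0
Wednesday 07:45 start Mei → 1
Wednesday 12:15 end Mei → 0
Wednesday 14:45 start Ingrid → 1
Wednesday 16:15 end Ingrid → 0
Peak is 3, at Monday 20:15 (Hannah, Mateo, Ravi).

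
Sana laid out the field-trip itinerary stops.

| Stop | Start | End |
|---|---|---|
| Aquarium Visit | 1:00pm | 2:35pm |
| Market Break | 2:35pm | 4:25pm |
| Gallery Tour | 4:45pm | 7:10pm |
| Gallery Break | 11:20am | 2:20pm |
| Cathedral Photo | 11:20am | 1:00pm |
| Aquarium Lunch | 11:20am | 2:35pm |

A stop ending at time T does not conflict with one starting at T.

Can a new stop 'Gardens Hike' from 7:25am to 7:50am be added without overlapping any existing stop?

Yes — the slot is free

Aquarium Lunch: starts 11:20am at or after Gardens Hike ends 7:50am → clear.
Gallery Break: starts 11:20am at or after Gardens Hike ends 7:50am → clear.
Cathedral Photo: starts 11:20am at or after Gardens Hike ends 7:50am → clear.
Aquarium Visit: starts 1:00pm at or after Gardens Hike ends 7:50am → clear.
Market Break: starts 2:35pm at or after Gardens Hike ends 7:50am → clear.
Gallery Tour: starts 4:45pm at or after Gardens Hike ends 7:50am → clear.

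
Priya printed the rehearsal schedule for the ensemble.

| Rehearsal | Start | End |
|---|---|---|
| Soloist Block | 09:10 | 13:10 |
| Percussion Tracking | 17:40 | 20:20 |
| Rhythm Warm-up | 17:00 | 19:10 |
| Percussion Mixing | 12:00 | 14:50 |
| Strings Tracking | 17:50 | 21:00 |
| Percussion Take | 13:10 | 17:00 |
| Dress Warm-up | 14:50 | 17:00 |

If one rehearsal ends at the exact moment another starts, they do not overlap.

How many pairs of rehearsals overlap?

6

Two intervals overlap when each starts before the other ends.
Sorted by start: Soloist Block, Percussion Mixing, Percussion Take, Dress Warm-up, Rhythm Warm-up, Percussion Tracking, Strings Tracking.
Percussion Mixing starts before Soloist Block ends → Soloist Block and Percussion Mixing overlap.
Percussion Take starts exactly when Soloist Block ends (back-to-back, no overlap), so nothing later overlaps Soloist Block either.
Percussion Take starts before Percussion Mixing ends → Percussion Mixing and Percussion Take overlap.
Dress Warm-up starts exactly when Percussion Mixing ends (back-to-back, no overlap), so nothing later overlaps Percussion Mixing either.
Dress Warm-up starts before Percussion Take ends → Percussion Take and Dress Warm-up overlap.
Rhythm Warm-up starts exactly when Percussion Take ends (back-to-back, no overlap), so nothing later overlaps Percussion Take either.
Rhythm Warm-up starts exactly when Dress Warm-up ends (back-to-back, no overlap), so nothing later overlaps Dress Warm-up either.
Percussion Tracking starts before Rhythm Warm-up ends → Rhythm Warm-up and Percussion Tracking overlap.
Strings Tracking starts before Rhythm Warm-up ends → Rhythm Warm-up and Strings Tracking overlap.
Strings Tracking starts before Percussion Tracking ends → Percussion Tracking and Strings Tracking overlap.
Overlapping pairs: Dress Warm-up & Percussion Take, Percussion Mixing & Percussion Take, Percussion Mixing & Soloist Block, Percussion Tracking & Rhythm Warm-up, Percussion Tracking & Strings Tracking, Rhythm Warm-up & Strings Tracking — 6 in total.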